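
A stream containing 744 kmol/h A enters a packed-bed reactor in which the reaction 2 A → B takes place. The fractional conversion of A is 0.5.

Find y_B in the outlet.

0.333

A reacted = 0.5 × 744 = 372 kmol/h; ν_A = −2, so ξ = 372/2 = 186 kmol/h.
Outlet amounts (n = n₀ + ν ξ):
  A: 744 − 2(186) = 372
  B: 0 + 1(186) = 186
Total out = 558 kmol/h; y_B = 186 / 558 = 0.3333.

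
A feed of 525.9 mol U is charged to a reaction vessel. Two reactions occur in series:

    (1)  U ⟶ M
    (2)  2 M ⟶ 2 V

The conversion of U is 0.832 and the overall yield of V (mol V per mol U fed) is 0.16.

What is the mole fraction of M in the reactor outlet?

Conversion of U: U consumed = 1ξ₁ = 0.832 × 525.9 → ξ₁ = 437.5 mol.
Yield of V: 2ξ₂ / 525.9 = 0.16 → ξ₂ = 42.07 mol.
Outlet amounts (n = n₀ + Σ ν·ξ):
  U: 525.9 − 1(437.5) = 88.35
  M: 0 + 1(437.5) − 2(42.07) = 353.4
  V: 0 + 2(42.07) = 84.14
Total out = 525.9 mol; y_M = 353.4 / 525.9 = 0.672.

0.672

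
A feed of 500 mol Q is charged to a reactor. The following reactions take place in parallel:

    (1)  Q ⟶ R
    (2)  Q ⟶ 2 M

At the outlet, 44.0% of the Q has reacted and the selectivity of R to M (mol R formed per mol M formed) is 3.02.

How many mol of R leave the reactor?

189 mol

Conversion of Q: Q consumed = 0.44 × 500 = 220 mol = 1ξ₁ + 1ξ₂.
Selectivity: 1ξ₁ / (2ξ₂) = 3.02 → ξ₁ = 6.04 ξ₂.
Substitute: (1·6.04 + 1) ξ₂ = 220 → ξ₂ = 31.25 mol, ξ₁ = 188.8 mol.
Outlet amounts (n = n₀ + Σ ν·ξ):
  Q: 500 − 1(188.8) − 1(31.25) = 280
  R: 0 + 1(188.8) = 188.8
  M: 0 + 2(31.25) = 62.5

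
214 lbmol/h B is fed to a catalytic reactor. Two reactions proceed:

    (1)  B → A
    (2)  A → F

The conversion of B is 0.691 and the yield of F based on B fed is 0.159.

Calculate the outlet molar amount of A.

114 lbmol/h

Conversion of B: B consumed = 1ξ₁ = 0.691 × 214 → ξ₁ = 147.9 lbmol/h.
Yield of F: 1ξ₂ / 214 = 0.159 → ξ₂ = 34.03 lbmol/h.
Outlet amounts (n = n₀ + Σ ν·ξ):
  B: 214 − 1(147.9) = 66.13
  A: 0 + 1(147.9) − 1(34.03) = 113.8
  F: 0 + 1(34.03) = 34.03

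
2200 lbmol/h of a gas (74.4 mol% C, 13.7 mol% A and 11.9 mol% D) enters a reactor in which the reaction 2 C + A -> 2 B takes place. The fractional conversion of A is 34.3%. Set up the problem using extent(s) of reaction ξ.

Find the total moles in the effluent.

2100 lbmol/h

A reacted = 0.343 × 301.4 = 103.4 lbmol/h; ν_A = −1, so ξ = 103.4/1 = 103.4 lbmol/h.
Outlet amounts (n = n₀ + ν ξ):
  C: 1637 − 2(103.4) = 1430
  A: 301.4 − 1(103.4) = 198
  B: 0 + 2(103.4) = 206.8
  D: 261.8 (inert)
Total out = 1430 + 198 + 206.8 + 261.8 = 2097 lbmol/h.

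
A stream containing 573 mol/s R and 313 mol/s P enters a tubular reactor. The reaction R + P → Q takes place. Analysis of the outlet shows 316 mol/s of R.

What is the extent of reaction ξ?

ξ = 257 mol/s

For R: n = n₀ − 1ξ → 316 = 573 − 1ξ, giving ξ = 257 mol/s.
Outlet amounts (n = n₀ + ν ξ):
  R: 573 − 1(257) = 316
  P: 313 − 1(257) = 56
  Q: 0 + 1(257) = 257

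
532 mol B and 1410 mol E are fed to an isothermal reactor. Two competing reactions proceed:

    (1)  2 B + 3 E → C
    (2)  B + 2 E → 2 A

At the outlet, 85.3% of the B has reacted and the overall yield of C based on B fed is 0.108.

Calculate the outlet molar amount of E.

560 mol

Yield of C: 1ξ₁ / 532 = 0.108 → ξ₁ = 57.46 mol.
Conversion of B: 2ξ₁ + 1ξ₂ = 0.853 × 532 = 453.8 → ξ₂ = 338.9 mol.
Outlet amounts (n = n₀ + Σ ν·ξ):
  B: 532 − 2(57.46) − 1(338.9) = 78.2
  E: 1410 − 3(57.46) − 2(338.9) = 559.9
  C: 0 + 1(57.46) = 57.46
  A: 0 + 2(338.9) = 677.8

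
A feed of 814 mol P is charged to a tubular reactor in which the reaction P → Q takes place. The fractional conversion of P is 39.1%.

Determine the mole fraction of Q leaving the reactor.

P reacted = 0.391 × 814 = 318.3 mol; ν_P = −1, so ξ = 318.3/1 = 318.3 mol.
Outlet amounts (n = n₀ + ν ξ):
  P: 814 − 1(318.3) = 495.7
  Q: 0 + 1(318.3) = 318.3
Total out = 814 mol; y_Q = 318.3 / 814 = 0.391.

0.391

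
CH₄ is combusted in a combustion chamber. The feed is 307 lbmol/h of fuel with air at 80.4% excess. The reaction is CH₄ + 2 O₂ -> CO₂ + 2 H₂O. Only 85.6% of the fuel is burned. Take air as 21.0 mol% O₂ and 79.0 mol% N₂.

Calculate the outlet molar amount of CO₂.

Stoichiometric O₂ = 2 × 307 = 614 lbmol/h; O₂ fed = 614 × 1.804 = 1108 lbmol/h.
N₂ fed = 1108 × 79/21 = 4167 lbmol/h.
Fuel reacted = 0.856 × 307 → ξ = 262.8 lbmol/h.
Outlet (n = n₀ + ν ξ):
  CH₄: 307 − 1(262.8) = 44.21
  O₂: 1108 − 2(262.8) = 582.1
  N₂: 4167 (inert)
  CO₂: 0 + 1(262.8) = 262.8
  H₂O: 0 + 2(262.8) = 525.6

263 lbmol/h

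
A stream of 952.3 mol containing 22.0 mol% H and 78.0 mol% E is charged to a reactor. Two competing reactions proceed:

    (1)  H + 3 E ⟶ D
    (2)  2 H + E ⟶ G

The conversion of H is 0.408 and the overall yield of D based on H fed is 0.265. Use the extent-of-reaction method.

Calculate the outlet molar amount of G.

15 mol

Yield of D: 1ξ₁ / 209.5 = 0.265 → ξ₁ = 55.52 mol.
Conversion of H: 1ξ₁ + 2ξ₂ = 0.408 × 209.5 = 85.48 → ξ₂ = 14.98 mol.
Outlet amounts (n = n₀ + Σ ν·ξ):
  H: 209.5 − 1(55.52) − 2(14.98) = 124
  E: 742.8 − 3(55.52) − 1(14.98) = 561.3
  D: 0 + 1(55.52) = 55.52
  G: 0 + 1(14.98) = 14.98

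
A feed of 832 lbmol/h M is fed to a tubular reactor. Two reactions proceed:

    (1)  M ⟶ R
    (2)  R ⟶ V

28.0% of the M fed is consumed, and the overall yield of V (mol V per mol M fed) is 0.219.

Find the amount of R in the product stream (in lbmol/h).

50.8 lbmol/h

Conversion of M: M consumed = 1ξ₁ = 0.28 × 832 → ξ₁ = 233 lbmol/h.
Yield of V: 1ξ₂ / 832 = 0.219 → ξ₂ = 182.2 lbmol/h.
Outlet amounts (n = n₀ + Σ ν·ξ):
  M: 832 − 1(233) = 599
  R: 0 + 1(233) − 1(182.2) = 50.75
  V: 0 + 1(182.2) = 182.2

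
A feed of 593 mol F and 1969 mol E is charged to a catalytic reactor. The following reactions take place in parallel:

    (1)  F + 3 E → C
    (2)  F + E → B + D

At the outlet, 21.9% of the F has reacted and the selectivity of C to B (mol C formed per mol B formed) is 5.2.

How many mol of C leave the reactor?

Conversion of F: F consumed = 0.219 × 593 = 129.9 mol = 1ξ₁ + 1ξ₂.
Selectivity: 1ξ₁ / (1ξ₂) = 5.2 → ξ₁ = 5.2 ξ₂.
Substitute: (1·5.2 + 1) ξ₂ = 129.9 → ξ₂ = 20.95 mol, ξ₁ = 108.9 mol.
Outlet amounts (n = n₀ + Σ ν·ξ):
  F: 593 − 1(108.9) − 1(20.95) = 463.1
  E: 1969 − 3(108.9) − 1(20.95) = 1621
  C: 0 + 1(108.9) = 108.9
  B: 0 + 1(20.95) = 20.95
  D: 0 + 1(20.95) = 20.95

109 mol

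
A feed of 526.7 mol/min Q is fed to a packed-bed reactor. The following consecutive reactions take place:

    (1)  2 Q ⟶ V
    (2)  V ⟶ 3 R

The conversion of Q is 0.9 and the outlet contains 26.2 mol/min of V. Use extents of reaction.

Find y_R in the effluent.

Conversion of Q: Q consumed = 2ξ₁ = 0.9 × 526.7 → ξ₁ = 237 mol/min.
V balance: n_V = 0 + 1ξ₁ − 1ξ₂ = 26.2 → ξ₂ = (1·237 − 26.2)/1 = 210.8 mol/min.
Outlet amounts (n = n₀ + Σ ν·ξ):
  Q: 526.7 − 2(237) = 52.67
  V: 0 + 1(237) − 1(210.8) = 26.2
  R: 0 + 3(210.8) = 632.4
Total out = 711.3 mol/min; y_R = 632.4 / 711.3 = 0.8891.

0.889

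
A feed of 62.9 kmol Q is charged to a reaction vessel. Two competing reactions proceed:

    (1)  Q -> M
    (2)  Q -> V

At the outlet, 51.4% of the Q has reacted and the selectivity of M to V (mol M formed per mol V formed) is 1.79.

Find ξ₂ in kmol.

ξ₂ = 11.6 kmol

Conversion of Q: Q consumed = 0.514 × 62.9 = 32.33 kmol = 1ξ₁ + 1ξ₂.
Selectivity: 1ξ₁ / (1ξ₂) = 1.79 → ξ₁ = 1.79 ξ₂.
Substitute: (1·1.79 + 1) ξ₂ = 32.33 → ξ₂ = 11.59 kmol, ξ₁ = 20.74 kmol.
Outlet amounts (n = n₀ + Σ ν·ξ):
  Q: 62.9 − 1(20.74) − 1(11.59) = 30.57
  M: 0 + 1(20.74) = 20.74
  V: 0 + 1(11.59) = 11.59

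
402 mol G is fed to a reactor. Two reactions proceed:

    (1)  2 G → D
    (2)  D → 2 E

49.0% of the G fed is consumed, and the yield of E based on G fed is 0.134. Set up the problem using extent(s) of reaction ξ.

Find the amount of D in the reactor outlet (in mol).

71.6 mol

Conversion of G: G consumed = 2ξ₁ = 0.49 × 402 → ξ₁ = 98.49 mol.
Yield of E: 2ξ₂ / 402 = 0.134 → ξ₂ = 26.93 mol.
Outlet amounts (n = n₀ + Σ ν·ξ):
  G: 402 − 2(98.49) = 205
  D: 0 + 1(98.49) − 1(26.93) = 71.56
  E: 0 + 2(26.93) = 53.87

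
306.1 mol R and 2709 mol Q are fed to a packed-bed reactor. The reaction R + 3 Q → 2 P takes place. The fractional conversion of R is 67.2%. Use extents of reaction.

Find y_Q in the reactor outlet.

R reacted = 0.672 × 306.1 = 205.7 mol; ν_R = −1, so ξ = 205.7/1 = 205.7 mol.
Outlet amounts (n = n₀ + ν ξ):
  R: 306.1 − 1(205.7) = 100.4
  Q: 2709 − 3(205.7) = 2092
  P: 0 + 2(205.7) = 411.4
Total out = 2604 mol; y_Q = 2092 / 2604 = 0.8034.

0.803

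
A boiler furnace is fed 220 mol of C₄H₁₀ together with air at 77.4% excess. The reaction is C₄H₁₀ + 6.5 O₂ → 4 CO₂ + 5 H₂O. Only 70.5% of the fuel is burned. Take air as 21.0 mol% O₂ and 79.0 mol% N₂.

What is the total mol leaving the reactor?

12500 mol

Stoichiometric O₂ = 6.5 × 220 = 1430 mol; O₂ fed = 1430 × 1.774 = 2537 mol.
N₂ fed = 2537 × 79/21 = 9543 mol.
Fuel reacted = 0.705 × 220 → ξ = 155.1 mol.
Outlet (n = n₀ + ν ξ):
  C₄H₁₀: 220 − 1(155.1) = 64.9
  O₂: 2537 − 6.5(155.1) = 1529
  N₂: 9543 (inert)
  CO₂: 0 + 4(155.1) = 620.4
  H₂O: 0 + 5(155.1) = 775.5
Total out = 64.9 + 1529 + 9543 + 620.4 + 775.5 = 12530 mol.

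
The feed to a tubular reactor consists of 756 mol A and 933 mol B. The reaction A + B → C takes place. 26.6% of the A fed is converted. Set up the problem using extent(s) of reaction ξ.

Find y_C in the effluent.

0.135

A reacted = 0.266 × 756 = 201.1 mol; ν_A = −1, so ξ = 201.1/1 = 201.1 mol.
Outlet amounts (n = n₀ + ν ξ):
  A: 756 − 1(201.1) = 554.9
  B: 933 − 1(201.1) = 731.9
  C: 0 + 1(201.1) = 201.1
Total out = 1488 mol; y_C = 201.1 / 1488 = 0.1352.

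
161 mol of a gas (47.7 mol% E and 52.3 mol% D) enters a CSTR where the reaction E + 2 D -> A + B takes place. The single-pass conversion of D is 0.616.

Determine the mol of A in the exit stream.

D reacted = 0.616 × 84.2 = 51.87 mol; ν_D = −2, so ξ = 51.87/2 = 25.93 mol.
Outlet amounts (n = n₀ + ν ξ):
  E: 76.8 − 1(25.93) = 50.86
  D: 84.2 − 2(25.93) = 32.33
  A: 0 + 1(25.93) = 25.93
  B: 0 + 1(25.93) = 25.93

25.9 mol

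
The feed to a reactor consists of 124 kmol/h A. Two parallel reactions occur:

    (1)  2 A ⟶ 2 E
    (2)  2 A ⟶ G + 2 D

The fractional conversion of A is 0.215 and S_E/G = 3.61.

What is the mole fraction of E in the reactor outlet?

0.133

Conversion of A: A consumed = 0.215 × 124 = 26.66 kmol/h = 2ξ₁ + 2ξ₂.
Selectivity: 2ξ₁ / (1ξ₂) = 3.61 → ξ₁ = 1.805 ξ₂.
Substitute: (2·1.805 + 2) ξ₂ = 26.66 → ξ₂ = 4.752 kmol/h, ξ₁ = 8.578 kmol/h.
Outlet amounts (n = n₀ + Σ ν·ξ):
  A: 124 − 2(8.578) − 2(4.752) = 97.34
  E: 0 + 2(8.578) = 17.16
  G: 0 + 1(4.752) = 4.752
  D: 0 + 2(4.752) = 9.504
Total out = 128.8 kmol/h; y_E = 17.16 / 128.8 = 0.1332.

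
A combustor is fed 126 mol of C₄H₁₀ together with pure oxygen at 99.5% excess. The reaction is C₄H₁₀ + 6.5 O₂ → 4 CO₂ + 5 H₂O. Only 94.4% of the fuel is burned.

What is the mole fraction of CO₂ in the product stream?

0.245

Stoichiometric O₂ = 6.5 × 126 = 819 mol; O₂ fed = 819 × 1.995 = 1634 mol.
Fuel reacted = 0.944 × 126 → ξ = 118.9 mol.
Outlet (n = n₀ + ν ξ):
  C₄H₁₀: 126 − 1(118.9) = 7.056
  O₂: 1634 − 6.5(118.9) = 860.8
  CO₂: 0 + 4(118.9) = 475.8
  H₂O: 0 + 5(118.9) = 594.7
Total out = 1938 mol; y_CO₂ = 475.8 / 1938 = 0.2455.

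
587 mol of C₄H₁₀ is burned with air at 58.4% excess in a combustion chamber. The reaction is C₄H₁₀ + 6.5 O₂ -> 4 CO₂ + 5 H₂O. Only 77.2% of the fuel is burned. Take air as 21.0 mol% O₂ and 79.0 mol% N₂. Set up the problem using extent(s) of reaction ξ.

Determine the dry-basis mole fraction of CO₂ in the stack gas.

0.0652

Stoichiometric O₂ = 6.5 × 587 = 3816 mol; O₂ fed = 3816 × 1.584 = 6044 mol.
N₂ fed = 6044 × 79/21 = 22740 mol.
Fuel reacted = 0.772 × 587 → ξ = 453.2 mol.
Outlet (n = n₀ + ν ξ):
  C₄H₁₀: 587 − 1(453.2) = 133.8
  O₂: 6044 − 6.5(453.2) = 3098
  N₂: 22740 (inert)
  CO₂: 0 + 4(453.2) = 1813
  H₂O: 0 + 5(453.2) = 2266
Dry total = 27780 mol; y_CO₂ (dry) = 1813 / 27780 = 0.06525.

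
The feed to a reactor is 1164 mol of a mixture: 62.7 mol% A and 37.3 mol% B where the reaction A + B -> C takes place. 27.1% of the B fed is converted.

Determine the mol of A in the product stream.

B reacted = 0.271 × 434.2 = 117.7 mol; ν_B = −1, so ξ = 117.7/1 = 117.7 mol.
Outlet amounts (n = n₀ + ν ξ):
  A: 729.8 − 1(117.7) = 612.2
  B: 434.2 − 1(117.7) = 316.5
  C: 0 + 1(117.7) = 117.7

612 mol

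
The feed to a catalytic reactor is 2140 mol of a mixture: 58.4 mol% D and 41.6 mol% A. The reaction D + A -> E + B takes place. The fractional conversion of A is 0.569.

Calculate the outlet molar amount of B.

507 mol

A reacted = 0.569 × 890.2 = 506.5 mol; ν_A = −1, so ξ = 506.5/1 = 506.5 mol.
Outlet amounts (n = n₀ + ν ξ):
  D: 1250 − 1(506.5) = 743.2
  A: 890.2 − 1(506.5) = 383.7
  E: 0 + 1(506.5) = 506.5
  B: 0 + 1(506.5) = 506.5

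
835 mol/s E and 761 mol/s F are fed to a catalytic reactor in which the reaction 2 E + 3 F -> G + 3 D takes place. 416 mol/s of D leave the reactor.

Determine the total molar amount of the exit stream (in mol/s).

For D: n = n₀ + 3ξ → 416 = 0 + 3ξ, giving ξ = 138.7 mol/s.
Outlet amounts (n = n₀ + ν ξ):
  E: 835 − 2(138.7) = 557.7
  F: 761 − 3(138.7) = 345
  G: 0 + 1(138.7) = 138.7
  D: 0 + 3(138.7) = 416
Total out = 557.7 + 345 + 138.7 + 416 = 1457 mol/s.

1460 mol/s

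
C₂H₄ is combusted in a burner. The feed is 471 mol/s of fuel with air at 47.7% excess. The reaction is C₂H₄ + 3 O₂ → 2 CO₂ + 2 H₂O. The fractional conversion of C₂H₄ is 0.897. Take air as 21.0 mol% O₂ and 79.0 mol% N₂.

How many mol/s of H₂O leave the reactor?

845 mol/s

Stoichiometric O₂ = 3 × 471 = 1413 mol/s; O₂ fed = 1413 × 1.477 = 2087 mol/s.
N₂ fed = 2087 × 79/21 = 7851 mol/s.
Fuel reacted = 0.897 × 471 → ξ = 422.5 mol/s.
Outlet (n = n₀ + ν ξ):
  C₂H₄: 471 − 1(422.5) = 48.51
  O₂: 2087 − 3(422.5) = 819.5
  N₂: 7851 (inert)
  CO₂: 0 + 2(422.5) = 845
  H₂O: 0 + 2(422.5) = 845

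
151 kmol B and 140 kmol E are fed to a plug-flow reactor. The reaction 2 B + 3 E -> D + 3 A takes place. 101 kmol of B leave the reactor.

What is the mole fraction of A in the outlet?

0.282

For B: n = n₀ − 2ξ → 101 = 151 − 2ξ, giving ξ = 25 kmol.
Outlet amounts (n = n₀ + ν ξ):
  B: 151 − 2(25) = 101
  E: 140 − 3(25) = 65
  D: 0 + 1(25) = 25
  A: 0 + 3(25) = 75
Total out = 266 kmol; y_A = 75 / 266 = 0.282.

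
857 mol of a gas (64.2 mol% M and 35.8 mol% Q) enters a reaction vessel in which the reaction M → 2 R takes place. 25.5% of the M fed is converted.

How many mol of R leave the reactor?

M reacted = 0.255 × 550.2 = 140.3 mol; ν_M = −1, so ξ = 140.3/1 = 140.3 mol.
Outlet amounts (n = n₀ + ν ξ):
  M: 550.2 − 1(140.3) = 409.9
  R: 0 + 2(140.3) = 280.6
  Q: 306.8 (inert)

281 mol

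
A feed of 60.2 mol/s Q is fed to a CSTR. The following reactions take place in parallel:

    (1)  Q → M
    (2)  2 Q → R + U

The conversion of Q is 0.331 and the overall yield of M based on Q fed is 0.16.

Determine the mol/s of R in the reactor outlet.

Yield of M: 1ξ₁ / 60.2 = 0.16 → ξ₁ = 9.632 mol/s.
Conversion of Q: 1ξ₁ + 2ξ₂ = 0.331 × 60.2 = 19.93 → ξ₂ = 5.147 mol/s.
Outlet amounts (n = n₀ + Σ ν·ξ):
  Q: 60.2 − 1(9.632) − 2(5.147) = 40.27
  M: 0 + 1(9.632) = 9.632
  R: 0 + 1(5.147) = 5.147
  U: 0 + 1(5.147) = 5.147

5.15 mol/s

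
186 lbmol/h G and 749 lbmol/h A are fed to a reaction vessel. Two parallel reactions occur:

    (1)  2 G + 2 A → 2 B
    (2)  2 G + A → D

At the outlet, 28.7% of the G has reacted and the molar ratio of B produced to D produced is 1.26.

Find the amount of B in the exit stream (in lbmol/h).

20.6 lbmol/h

Conversion of G: G consumed = 0.287 × 186 = 53.38 lbmol/h = 2ξ₁ + 2ξ₂.
Selectivity: 2ξ₁ / (1ξ₂) = 1.26 → ξ₁ = 0.63 ξ₂.
Substitute: (2·0.63 + 2) ξ₂ = 53.38 → ξ₂ = 16.37 lbmol/h, ξ₁ = 10.32 lbmol/h.
Outlet amounts (n = n₀ + Σ ν·ξ):
  G: 186 − 2(10.32) − 2(16.37) = 132.6
  A: 749 − 2(10.32) − 1(16.37) = 712
  B: 0 + 2(10.32) = 20.63
  D: 0 + 1(16.37) = 16.37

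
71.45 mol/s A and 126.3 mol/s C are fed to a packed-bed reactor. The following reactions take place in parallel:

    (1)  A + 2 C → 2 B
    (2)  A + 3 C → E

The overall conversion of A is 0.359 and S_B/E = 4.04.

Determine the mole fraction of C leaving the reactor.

Conversion of A: A consumed = 0.359 × 71.45 = 25.65 mol/s = 1ξ₁ + 1ξ₂.
Selectivity: 2ξ₁ / (1ξ₂) = 4.04 → ξ₁ = 2.02 ξ₂.
Substitute: (1·2.02 + 1) ξ₂ = 25.65 → ξ₂ = 8.494 mol/s, ξ₁ = 17.16 mol/s.
Outlet amounts (n = n₀ + Σ ν·ξ):
  A: 71.45 − 1(17.16) − 1(8.494) = 45.8
  C: 126.3 − 2(17.16) − 3(8.494) = 66.51
  B: 0 + 2(17.16) = 34.31
  E: 0 + 1(8.494) = 8.494
Total out = 155.1 mol/s; y_C = 66.51 / 155.1 = 0.4288.

0.429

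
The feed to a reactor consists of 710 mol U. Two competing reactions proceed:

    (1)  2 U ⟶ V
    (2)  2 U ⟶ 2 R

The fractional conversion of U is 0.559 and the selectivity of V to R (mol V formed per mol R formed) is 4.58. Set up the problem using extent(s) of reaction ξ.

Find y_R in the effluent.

0.0736

Conversion of U: U consumed = 0.559 × 710 = 396.9 mol = 2ξ₁ + 2ξ₂.
Selectivity: 1ξ₁ / (2ξ₂) = 4.58 → ξ₁ = 9.16 ξ₂.
Substitute: (2·9.16 + 2) ξ₂ = 396.9 → ξ₂ = 19.53 mol, ξ₁ = 178.9 mol.
Outlet amounts (n = n₀ + Σ ν·ξ):
  U: 710 − 2(178.9) − 2(19.53) = 313.1
  V: 0 + 1(178.9) = 178.9
  R: 0 + 2(19.53) = 39.06
Total out = 531.1 mol; y_R = 39.06 / 531.1 = 0.07355.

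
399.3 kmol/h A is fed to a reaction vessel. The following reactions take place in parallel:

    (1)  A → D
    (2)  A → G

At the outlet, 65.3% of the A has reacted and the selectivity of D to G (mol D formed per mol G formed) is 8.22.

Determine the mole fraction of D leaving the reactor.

0.582

Conversion of A: A consumed = 0.653 × 399.3 = 260.7 kmol/h = 1ξ₁ + 1ξ₂.
Selectivity: 1ξ₁ / (1ξ₂) = 8.22 → ξ₁ = 8.22 ξ₂.
Substitute: (1·8.22 + 1) ξ₂ = 260.7 → ξ₂ = 28.28 kmol/h, ξ₁ = 232.5 kmol/h.
Outlet amounts (n = n₀ + Σ ν·ξ):
  A: 399.3 − 1(232.5) − 1(28.28) = 138.6
  D: 0 + 1(232.5) = 232.5
  G: 0 + 1(28.28) = 28.28
Total out = 399.3 kmol/h; y_D = 232.5 / 399.3 = 0.5822.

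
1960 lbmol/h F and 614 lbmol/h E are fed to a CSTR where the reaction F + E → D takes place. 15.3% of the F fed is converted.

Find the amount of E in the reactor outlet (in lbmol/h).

314 lbmol/h

F reacted = 0.153 × 1960 = 299.9 lbmol/h; ν_F = −1, so ξ = 299.9/1 = 299.9 lbmol/h.
Outlet amounts (n = n₀ + ν ξ):
  F: 1960 − 1(299.9) = 1660
  E: 614 − 1(299.9) = 314.1
  D: 0 + 1(299.9) = 299.9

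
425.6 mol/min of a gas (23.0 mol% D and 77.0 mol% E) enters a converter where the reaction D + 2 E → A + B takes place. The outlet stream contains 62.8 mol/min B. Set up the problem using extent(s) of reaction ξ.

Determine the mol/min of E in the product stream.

For B: n = n₀ + 1ξ → 62.8 = 0 + 1ξ, giving ξ = 62.8 mol/min.
Outlet amounts (n = n₀ + ν ξ):
  D: 97.89 − 1(62.8) = 35.09
  E: 327.7 − 2(62.8) = 202.1
  A: 0 + 1(62.8) = 62.8
  B: 0 + 1(62.8) = 62.8

202 mol/min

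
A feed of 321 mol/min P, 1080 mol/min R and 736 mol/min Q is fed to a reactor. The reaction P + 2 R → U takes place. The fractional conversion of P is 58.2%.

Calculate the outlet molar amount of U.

187 mol/min

P reacted = 0.582 × 321 = 186.8 mol/min; ν_P = −1, so ξ = 186.8/1 = 186.8 mol/min.
Outlet amounts (n = n₀ + ν ξ):
  P: 321 − 1(186.8) = 134.2
  R: 1080 − 2(186.8) = 706.4
  U: 0 + 1(186.8) = 186.8
  Q: 736 (inert)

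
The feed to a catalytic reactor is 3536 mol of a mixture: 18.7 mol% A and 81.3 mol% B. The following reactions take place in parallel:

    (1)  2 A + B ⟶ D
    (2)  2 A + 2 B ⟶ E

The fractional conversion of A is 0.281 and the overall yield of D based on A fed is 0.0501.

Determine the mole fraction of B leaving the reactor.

Yield of D: 1ξ₁ / 661.2 = 0.0501 → ξ₁ = 33.13 mol.
Conversion of A: 2ξ₁ + 2ξ₂ = 0.281 × 661.2 = 185.8 → ξ₂ = 59.78 mol.
Outlet amounts (n = n₀ + Σ ν·ξ):
  A: 661.2 − 2(33.13) − 2(59.78) = 475.4
  B: 2875 − 1(33.13) − 2(59.78) = 2722
  D: 0 + 1(33.13) = 33.13
  E: 0 + 1(59.78) = 59.78
Total out = 3290 mol; y_B = 2722 / 3290 = 0.8273.

0.827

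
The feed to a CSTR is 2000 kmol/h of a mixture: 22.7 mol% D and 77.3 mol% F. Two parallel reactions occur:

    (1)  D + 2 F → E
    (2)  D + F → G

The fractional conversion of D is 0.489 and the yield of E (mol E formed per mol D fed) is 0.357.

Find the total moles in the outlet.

Yield of E: 1ξ₁ / 454 = 0.357 → ξ₁ = 162.1 kmol/h.
Conversion of D: 1ξ₁ + 1ξ₂ = 0.489 × 454 = 222 → ξ₂ = 59.93 kmol/h.
Outlet amounts (n = n₀ + Σ ν·ξ):
  D: 454 − 1(162.1) − 1(59.93) = 232
  F: 1546 − 2(162.1) − 1(59.93) = 1162
  E: 0 + 1(162.1) = 162.1
  G: 0 + 1(59.93) = 59.93
Total out = 232 + 1162 + 162.1 + 59.93 = 1616 kmol/h.

1620 kmol/h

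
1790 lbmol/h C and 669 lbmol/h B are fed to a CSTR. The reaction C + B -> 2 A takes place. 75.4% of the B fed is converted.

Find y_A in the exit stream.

0.41

B reacted = 0.754 × 669 = 504.4 lbmol/h; ν_B = −1, so ξ = 504.4/1 = 504.4 lbmol/h.
Outlet amounts (n = n₀ + ν ξ):
  C: 1790 − 1(504.4) = 1286
  B: 669 − 1(504.4) = 164.6
  A: 0 + 2(504.4) = 1009
Total out = 2459 lbmol/h; y_A = 1009 / 2459 = 0.4103.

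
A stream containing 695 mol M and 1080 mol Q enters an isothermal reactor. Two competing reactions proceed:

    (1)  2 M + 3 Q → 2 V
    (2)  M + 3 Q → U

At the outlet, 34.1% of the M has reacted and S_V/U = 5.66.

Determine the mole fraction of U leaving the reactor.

0.026

Conversion of M: M consumed = 0.341 × 695 = 237 mol = 2ξ₁ + 1ξ₂.
Selectivity: 2ξ₁ / (1ξ₂) = 5.66 → ξ₁ = 2.83 ξ₂.
Substitute: (2·2.83 + 1) ξ₂ = 237 → ξ₂ = 35.58 mol, ξ₁ = 100.7 mol.
Outlet amounts (n = n₀ + Σ ν·ξ):
  M: 695 − 2(100.7) − 1(35.58) = 458
  Q: 1080 − 3(100.7) − 3(35.58) = 671.1
  V: 0 + 2(100.7) = 201.4
  U: 0 + 1(35.58) = 35.58
Total out = 1366 mol; y_U = 35.58 / 1366 = 0.02605.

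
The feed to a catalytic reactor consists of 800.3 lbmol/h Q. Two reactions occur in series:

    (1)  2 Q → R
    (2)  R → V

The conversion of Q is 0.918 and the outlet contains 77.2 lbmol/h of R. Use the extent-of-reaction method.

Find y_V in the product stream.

0.67

Conversion of Q: Q consumed = 2ξ₁ = 0.918 × 800.3 → ξ₁ = 367.3 lbmol/h.
R balance: n_R = 0 + 1ξ₁ − 1ξ₂ = 77.2 → ξ₂ = (1·367.3 − 77.2)/1 = 290.1 lbmol/h.
Outlet amounts (n = n₀ + Σ ν·ξ):
  Q: 800.3 − 2(367.3) = 65.62
  R: 0 + 1(367.3) − 1(290.1) = 77.2
  V: 0 + 1(290.1) = 290.1
Total out = 433 lbmol/h; y_V = 290.1 / 433 = 0.6701.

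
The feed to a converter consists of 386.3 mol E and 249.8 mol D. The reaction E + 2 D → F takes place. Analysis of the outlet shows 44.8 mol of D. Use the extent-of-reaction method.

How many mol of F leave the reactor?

For D: n = n₀ − 2ξ → 44.8 = 249.8 − 2ξ, giving ξ = 102.5 mol.
Outlet amounts (n = n₀ + ν ξ):
  E: 386.3 − 1(102.5) = 283.8
  D: 249.8 − 2(102.5) = 44.8
  F: 0 + 1(102.5) = 102.5

102 mol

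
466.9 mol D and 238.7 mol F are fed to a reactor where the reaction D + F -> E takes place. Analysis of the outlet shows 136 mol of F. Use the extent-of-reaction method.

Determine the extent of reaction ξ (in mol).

For F: n = n₀ − 1ξ → 136 = 238.7 − 1ξ, giving ξ = 102.7 mol.
Outlet amounts (n = n₀ + ν ξ):
  D: 466.9 − 1(102.7) = 364.2
  F: 238.7 − 1(102.7) = 136
  E: 0 + 1(102.7) = 102.7

ξ = 103 mol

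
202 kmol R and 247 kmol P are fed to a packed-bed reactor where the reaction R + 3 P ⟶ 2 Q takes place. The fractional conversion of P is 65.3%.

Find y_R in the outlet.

P reacted = 0.653 × 247 = 161.3 kmol; ν_P = −3, so ξ = 161.3/3 = 53.76 kmol.
Outlet amounts (n = n₀ + ν ξ):
  R: 202 − 1(53.76) = 148.2
  P: 247 − 3(53.76) = 85.71
  Q: 0 + 2(53.76) = 107.5
Total out = 341.5 kmol; y_R = 148.2 / 341.5 = 0.4341.

0.434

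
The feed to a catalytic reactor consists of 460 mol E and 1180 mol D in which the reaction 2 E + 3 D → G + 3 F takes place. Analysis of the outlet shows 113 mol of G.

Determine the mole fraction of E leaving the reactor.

For G: n = n₀ + 1ξ → 113 = 0 + 1ξ, giving ξ = 113 mol.
Outlet amounts (n = n₀ + ν ξ):
  E: 460 − 2(113) = 234
  D: 1180 − 3(113) = 841
  G: 0 + 1(113) = 113
  F: 0 + 3(113) = 339
Total out = 1527 mol; y_E = 234 / 1527 = 0.1532.

0.153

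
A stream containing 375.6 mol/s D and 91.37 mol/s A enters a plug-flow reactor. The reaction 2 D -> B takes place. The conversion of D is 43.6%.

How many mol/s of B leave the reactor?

81.9 mol/s

D reacted = 0.436 × 375.6 = 163.8 mol/s; ν_D = −2, so ξ = 163.8/2 = 81.88 mol/s.
Outlet amounts (n = n₀ + ν ξ):
  D: 375.6 − 2(81.88) = 211.8
  B: 0 + 1(81.88) = 81.88
  A: 91.37 (inert)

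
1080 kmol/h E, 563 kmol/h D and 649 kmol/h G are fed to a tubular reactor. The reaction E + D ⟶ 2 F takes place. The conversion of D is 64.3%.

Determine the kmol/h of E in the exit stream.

D reacted = 0.643 × 563 = 362 kmol/h; ν_D = −1, so ξ = 362/1 = 362 kmol/h.
Outlet amounts (n = n₀ + ν ξ):
  E: 1080 − 1(362) = 718
  D: 563 − 1(362) = 201
  F: 0 + 2(362) = 724
  G: 649 (inert)

718 kmol/h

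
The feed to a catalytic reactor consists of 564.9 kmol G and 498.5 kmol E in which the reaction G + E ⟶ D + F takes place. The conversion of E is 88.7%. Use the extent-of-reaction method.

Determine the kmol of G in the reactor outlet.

123 kmol

E reacted = 0.887 × 498.5 = 442.2 kmol; ν_E = −1, so ξ = 442.2/1 = 442.2 kmol.
Outlet amounts (n = n₀ + ν ξ):
  G: 564.9 − 1(442.2) = 122.7
  E: 498.5 − 1(442.2) = 56.33
  D: 0 + 1(442.2) = 442.2
  F: 0 + 1(442.2) = 442.2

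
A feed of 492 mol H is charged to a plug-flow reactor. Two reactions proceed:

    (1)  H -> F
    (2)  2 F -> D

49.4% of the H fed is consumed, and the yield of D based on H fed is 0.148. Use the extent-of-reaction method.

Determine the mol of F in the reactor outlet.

97.4 mol

Conversion of H: H consumed = 1ξ₁ = 0.494 × 492 → ξ₁ = 243 mol.
Yield of D: 1ξ₂ / 492 = 0.148 → ξ₂ = 72.82 mol.
Outlet amounts (n = n₀ + Σ ν·ξ):
  H: 492 − 1(243) = 249
  F: 0 + 1(243) − 2(72.82) = 97.42
  D: 0 + 1(72.82) = 72.82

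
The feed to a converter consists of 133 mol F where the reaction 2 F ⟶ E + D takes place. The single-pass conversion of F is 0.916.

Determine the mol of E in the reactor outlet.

F reacted = 0.916 × 133 = 121.8 mol; ν_F = −2, so ξ = 121.8/2 = 60.91 mol.
Outlet amounts (n = n₀ + ν ξ):
  F: 133 − 2(60.91) = 11.17
  E: 0 + 1(60.91) = 60.91
  D: 0 + 1(60.91) = 60.91

60.9 mol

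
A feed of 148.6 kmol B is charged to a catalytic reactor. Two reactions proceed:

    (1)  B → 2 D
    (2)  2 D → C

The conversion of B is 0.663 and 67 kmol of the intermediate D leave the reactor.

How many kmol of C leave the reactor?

65 kmol

Conversion of B: B consumed = 1ξ₁ = 0.663 × 148.6 → ξ₁ = 98.52 kmol.
D balance: n_D = 0 + 2ξ₁ − 2ξ₂ = 67 → ξ₂ = (2·98.52 − 67)/2 = 65.02 kmol.
Outlet amounts (n = n₀ + Σ ν·ξ):
  B: 148.6 − 1(98.52) = 50.08
  D: 0 + 2(98.52) − 2(65.02) = 67
  C: 0 + 1(65.02) = 65.02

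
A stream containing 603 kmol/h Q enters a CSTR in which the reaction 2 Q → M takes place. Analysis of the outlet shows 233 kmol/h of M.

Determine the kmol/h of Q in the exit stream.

For M: n = n₀ + 1ξ → 233 = 0 + 1ξ, giving ξ = 233 kmol/h.
Outlet amounts (n = n₀ + ν ξ):
  Q: 603 − 2(233) = 137
  M: 0 + 1(233) = 233

137 kmol/h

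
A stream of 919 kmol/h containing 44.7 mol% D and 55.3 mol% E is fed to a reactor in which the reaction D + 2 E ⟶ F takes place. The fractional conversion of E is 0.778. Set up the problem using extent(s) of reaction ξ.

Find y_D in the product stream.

0.407

E reacted = 0.778 × 508.2 = 395.4 kmol/h; ν_E = −2, so ξ = 395.4/2 = 197.7 kmol/h.
Outlet amounts (n = n₀ + ν ξ):
  D: 410.8 − 1(197.7) = 213.1
  E: 508.2 − 2(197.7) = 112.8
  F: 0 + 1(197.7) = 197.7
Total out = 523.6 kmol/h; y_D = 213.1 / 523.6 = 0.407.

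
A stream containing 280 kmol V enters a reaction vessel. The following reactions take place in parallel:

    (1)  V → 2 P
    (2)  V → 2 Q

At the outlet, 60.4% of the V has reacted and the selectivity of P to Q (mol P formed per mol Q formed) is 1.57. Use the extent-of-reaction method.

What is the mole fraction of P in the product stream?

0.46

Conversion of V: V consumed = 0.604 × 280 = 169.1 kmol = 1ξ₁ + 1ξ₂.
Selectivity: 2ξ₁ / (2ξ₂) = 1.57 → ξ₁ = 1.57 ξ₂.
Substitute: (1·1.57 + 1) ξ₂ = 169.1 → ξ₂ = 65.81 kmol, ξ₁ = 103.3 kmol.
Outlet amounts (n = n₀ + Σ ν·ξ):
  V: 280 − 1(103.3) − 1(65.81) = 110.9
  P: 0 + 2(103.3) = 206.6
  Q: 0 + 2(65.81) = 131.6
Total out = 449.1 kmol; y_P = 206.6 / 449.1 = 0.4601.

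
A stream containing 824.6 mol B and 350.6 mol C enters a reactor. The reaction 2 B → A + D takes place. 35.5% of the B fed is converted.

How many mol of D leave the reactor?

146 mol

B reacted = 0.355 × 824.6 = 292.7 mol; ν_B = −2, so ξ = 292.7/2 = 146.4 mol.
Outlet amounts (n = n₀ + ν ξ):
  B: 824.6 − 2(146.4) = 531.9
  A: 0 + 1(146.4) = 146.4
  D: 0 + 1(146.4) = 146.4
  C: 350.6 (inert)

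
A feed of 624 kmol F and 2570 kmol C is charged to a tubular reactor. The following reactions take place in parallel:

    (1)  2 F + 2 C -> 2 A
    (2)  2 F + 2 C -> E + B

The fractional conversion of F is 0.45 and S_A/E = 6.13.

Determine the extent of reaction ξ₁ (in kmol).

Conversion of F: F consumed = 0.45 × 624 = 280.8 kmol = 2ξ₁ + 2ξ₂.
Selectivity: 2ξ₁ / (1ξ₂) = 6.13 → ξ₁ = 3.065 ξ₂.
Substitute: (2·3.065 + 2) ξ₂ = 280.8 → ξ₂ = 34.54 kmol, ξ₁ = 105.9 kmol.
Outlet amounts (n = n₀ + Σ ν·ξ):
  F: 624 − 2(105.9) − 2(34.54) = 343.2
  C: 2570 − 2(105.9) − 2(34.54) = 2289
  A: 0 + 2(105.9) = 211.7
  E: 0 + 1(34.54) = 34.54
  B: 0 + 1(34.54) = 34.54

ξ₁ = 106 kmol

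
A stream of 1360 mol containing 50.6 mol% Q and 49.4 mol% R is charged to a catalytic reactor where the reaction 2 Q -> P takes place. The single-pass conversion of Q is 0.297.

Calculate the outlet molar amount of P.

Q reacted = 0.297 × 688.2 = 204.4 mol; ν_Q = −2, so ξ = 204.4/2 = 102.2 mol.
Outlet amounts (n = n₀ + ν ξ):
  Q: 688.2 − 2(102.2) = 483.8
  P: 0 + 1(102.2) = 102.2
  R: 671.8 (inert)

102 mol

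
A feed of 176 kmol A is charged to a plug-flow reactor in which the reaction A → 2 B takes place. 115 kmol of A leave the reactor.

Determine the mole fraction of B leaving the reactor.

For A: n = n₀ − 1ξ → 115 = 176 − 1ξ, giving ξ = 61 kmol.
Outlet amounts (n = n₀ + ν ξ):
  A: 176 − 1(61) = 115
  B: 0 + 2(61) = 122
Total out = 237 kmol; y_B = 122 / 237 = 0.5148.

0.515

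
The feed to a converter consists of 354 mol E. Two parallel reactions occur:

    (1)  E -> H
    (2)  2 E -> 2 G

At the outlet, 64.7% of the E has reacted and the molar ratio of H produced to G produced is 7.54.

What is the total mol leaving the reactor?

Conversion of E: E consumed = 0.647 × 354 = 229 mol = 1ξ₁ + 2ξ₂.
Selectivity: 1ξ₁ / (2ξ₂) = 7.54 → ξ₁ = 15.08 ξ₂.
Substitute: (1·15.08 + 2) ξ₂ = 229 → ξ₂ = 13.41 mol, ξ₁ = 202.2 mol.
Outlet amounts (n = n₀ + Σ ν·ξ):
  E: 354 − 1(202.2) − 2(13.41) = 125
  H: 0 + 1(202.2) = 202.2
  G: 0 + 2(13.41) = 26.82
Total out = 125 + 202.2 + 26.82 = 354 mol.

354 mol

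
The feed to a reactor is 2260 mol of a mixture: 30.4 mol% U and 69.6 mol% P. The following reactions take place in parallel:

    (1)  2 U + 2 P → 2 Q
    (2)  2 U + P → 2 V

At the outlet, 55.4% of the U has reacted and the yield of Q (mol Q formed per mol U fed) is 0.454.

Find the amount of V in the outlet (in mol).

68.7 mol

Yield of Q: 2ξ₁ / 687 = 0.454 → ξ₁ = 156 mol.
Conversion of U: 2ξ₁ + 2ξ₂ = 0.554 × 687 = 380.6 → ξ₂ = 34.35 mol.
Outlet amounts (n = n₀ + Σ ν·ξ):
  U: 687 − 2(156) − 2(34.35) = 306.4
  P: 1573 − 2(156) − 1(34.35) = 1227
  Q: 0 + 2(156) = 311.9
  V: 0 + 2(34.35) = 68.7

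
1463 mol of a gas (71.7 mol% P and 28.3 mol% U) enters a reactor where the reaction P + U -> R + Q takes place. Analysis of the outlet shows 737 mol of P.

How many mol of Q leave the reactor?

For P: n = n₀ − 1ξ → 737 = 1049 − 1ξ, giving ξ = 312 mol.
Outlet amounts (n = n₀ + ν ξ):
  P: 1049 − 1(312) = 737
  U: 414 − 1(312) = 102.1
  R: 0 + 1(312) = 312
  Q: 0 + 1(312) = 312

312 mol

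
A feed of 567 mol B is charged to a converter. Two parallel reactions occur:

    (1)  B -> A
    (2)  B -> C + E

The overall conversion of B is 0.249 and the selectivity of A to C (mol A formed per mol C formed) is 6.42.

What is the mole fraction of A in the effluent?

0.208

Conversion of B: B consumed = 0.249 × 567 = 141.2 mol = 1ξ₁ + 1ξ₂.
Selectivity: 1ξ₁ / (1ξ₂) = 6.42 → ξ₁ = 6.42 ξ₂.
Substitute: (1·6.42 + 1) ξ₂ = 141.2 → ξ₂ = 19.03 mol, ξ₁ = 122.2 mol.
Outlet amounts (n = n₀ + Σ ν·ξ):
  B: 567 − 1(122.2) − 1(19.03) = 425.8
  A: 0 + 1(122.2) = 122.2
  C: 0 + 1(19.03) = 19.03
  E: 0 + 1(19.03) = 19.03
Total out = 586 mol; y_A = 122.2 / 586 = 0.2084.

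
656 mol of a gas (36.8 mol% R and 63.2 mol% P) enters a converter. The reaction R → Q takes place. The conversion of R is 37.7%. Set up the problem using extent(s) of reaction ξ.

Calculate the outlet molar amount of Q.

91 mol

R reacted = 0.377 × 241.4 = 91.01 mol; ν_R = −1, so ξ = 91.01/1 = 91.01 mol.
Outlet amounts (n = n₀ + ν ξ):
  R: 241.4 − 1(91.01) = 150.4
  Q: 0 + 1(91.01) = 91.01
  P: 414.6 (inert)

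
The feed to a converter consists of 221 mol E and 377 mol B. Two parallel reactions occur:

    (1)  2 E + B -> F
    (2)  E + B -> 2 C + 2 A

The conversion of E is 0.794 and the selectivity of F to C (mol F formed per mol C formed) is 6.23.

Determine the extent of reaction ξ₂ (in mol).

ξ₂ = 6.77 mol

Conversion of E: E consumed = 0.794 × 221 = 175.5 mol = 2ξ₁ + 1ξ₂.
Selectivity: 1ξ₁ / (2ξ₂) = 6.23 → ξ₁ = 12.46 ξ₂.
Substitute: (2·12.46 + 1) ξ₂ = 175.5 → ξ₂ = 6.77 mol, ξ₁ = 84.35 mol.
Outlet amounts (n = n₀ + Σ ν·ξ):
  E: 221 − 2(84.35) − 1(6.77) = 45.53
  B: 377 − 1(84.35) − 1(6.77) = 285.9
  F: 0 + 1(84.35) = 84.35
  C: 0 + 2(6.77) = 13.54
  A: 0 + 2(6.77) = 13.54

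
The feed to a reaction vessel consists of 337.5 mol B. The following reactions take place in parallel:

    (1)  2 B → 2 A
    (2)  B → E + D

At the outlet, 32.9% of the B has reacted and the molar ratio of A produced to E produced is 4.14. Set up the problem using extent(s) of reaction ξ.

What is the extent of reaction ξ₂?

Conversion of B: B consumed = 0.329 × 337.5 = 111 mol = 2ξ₁ + 1ξ₂.
Selectivity: 2ξ₁ / (1ξ₂) = 4.14 → ξ₁ = 2.07 ξ₂.
Substitute: (2·2.07 + 1) ξ₂ = 111 → ξ₂ = 21.6 mol, ξ₁ = 44.72 mol.
Outlet amounts (n = n₀ + Σ ν·ξ):
  B: 337.5 − 2(44.72) − 1(21.6) = 226.5
  A: 0 + 2(44.72) = 89.43
  E: 0 + 1(21.6) = 21.6
  D: 0 + 1(21.6) = 21.6

ξ₂ = 21.6 mol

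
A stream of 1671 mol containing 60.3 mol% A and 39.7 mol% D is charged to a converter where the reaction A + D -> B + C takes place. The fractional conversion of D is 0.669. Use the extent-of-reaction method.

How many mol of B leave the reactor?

444 mol

D reacted = 0.669 × 663.4 = 443.8 mol; ν_D = −1, so ξ = 443.8/1 = 443.8 mol.
Outlet amounts (n = n₀ + ν ξ):
  A: 1008 − 1(443.8) = 563.8
  D: 663.4 − 1(443.8) = 219.6
  B: 0 + 1(443.8) = 443.8
  C: 0 + 1(443.8) = 443.8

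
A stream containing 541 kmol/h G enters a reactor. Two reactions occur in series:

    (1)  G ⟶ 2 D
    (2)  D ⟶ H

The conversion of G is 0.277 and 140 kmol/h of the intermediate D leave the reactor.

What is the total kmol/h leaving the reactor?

691 kmol/h

Conversion of G: G consumed = 1ξ₁ = 0.277 × 541 → ξ₁ = 149.9 kmol/h.
D balance: n_D = 0 + 2ξ₁ − 1ξ₂ = 140 → ξ₂ = (2·149.9 − 140)/1 = 159.7 kmol/h.
Outlet amounts (n = n₀ + Σ ν·ξ):
  G: 541 − 1(149.9) = 391.1
  D: 0 + 2(149.9) − 1(159.7) = 140
  H: 0 + 1(159.7) = 159.7
Total out = 391.1 + 140 + 159.7 = 690.9 kmol/h.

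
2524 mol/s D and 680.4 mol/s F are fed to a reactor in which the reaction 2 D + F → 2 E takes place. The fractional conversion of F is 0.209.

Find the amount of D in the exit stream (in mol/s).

2240 mol/s

F reacted = 0.209 × 680.4 = 142.2 mol/s; ν_F = −1, so ξ = 142.2/1 = 142.2 mol/s.
Outlet amounts (n = n₀ + ν ξ):
  D: 2524 − 2(142.2) = 2240
  F: 680.4 − 1(142.2) = 538.2
  E: 0 + 2(142.2) = 284.4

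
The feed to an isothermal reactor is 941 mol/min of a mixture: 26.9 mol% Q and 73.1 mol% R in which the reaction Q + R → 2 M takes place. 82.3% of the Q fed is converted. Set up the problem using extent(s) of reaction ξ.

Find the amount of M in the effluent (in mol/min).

417 mol/min

Q reacted = 0.823 × 253.1 = 208.3 mol/min; ν_Q = −1, so ξ = 208.3/1 = 208.3 mol/min.
Outlet amounts (n = n₀ + ν ξ):
  Q: 253.1 − 1(208.3) = 44.8
  R: 687.9 − 1(208.3) = 479.5
  M: 0 + 2(208.3) = 416.7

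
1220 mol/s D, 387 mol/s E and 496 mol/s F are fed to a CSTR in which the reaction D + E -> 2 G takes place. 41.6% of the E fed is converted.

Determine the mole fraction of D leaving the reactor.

E reacted = 0.416 × 387 = 161 mol/s; ν_E = −1, so ξ = 161/1 = 161 mol/s.
Outlet amounts (n = n₀ + ν ξ):
  D: 1220 − 1(161) = 1059
  E: 387 − 1(161) = 226
  G: 0 + 2(161) = 322
  F: 496 (inert)
Total out = 2103 mol/s; y_D = 1059 / 2103 = 0.5036.

0.504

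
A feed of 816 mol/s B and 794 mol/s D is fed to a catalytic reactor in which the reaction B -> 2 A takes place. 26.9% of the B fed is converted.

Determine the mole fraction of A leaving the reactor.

0.24

B reacted = 0.269 × 816 = 219.5 mol/s; ν_B = −1, so ξ = 219.5/1 = 219.5 mol/s.
Outlet amounts (n = n₀ + ν ξ):
  B: 816 − 1(219.5) = 596.5
  A: 0 + 2(219.5) = 439
  D: 794 (inert)
Total out = 1830 mol/s; y_A = 439 / 1830 = 0.24.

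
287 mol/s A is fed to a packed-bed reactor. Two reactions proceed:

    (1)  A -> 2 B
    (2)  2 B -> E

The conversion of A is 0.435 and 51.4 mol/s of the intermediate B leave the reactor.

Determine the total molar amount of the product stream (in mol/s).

Conversion of A: A consumed = 1ξ₁ = 0.435 × 287 → ξ₁ = 124.8 mol/s.
B balance: n_B = 0 + 2ξ₁ − 2ξ₂ = 51.4 → ξ₂ = (2·124.8 − 51.4)/2 = 99.14 mol/s.
Outlet amounts (n = n₀ + Σ ν·ξ):
  A: 287 − 1(124.8) = 162.2
  B: 0 + 2(124.8) − 2(99.14) = 51.4
  E: 0 + 1(99.14) = 99.14
Total out = 162.2 + 51.4 + 99.14 = 312.7 mol/s.

313 mol/s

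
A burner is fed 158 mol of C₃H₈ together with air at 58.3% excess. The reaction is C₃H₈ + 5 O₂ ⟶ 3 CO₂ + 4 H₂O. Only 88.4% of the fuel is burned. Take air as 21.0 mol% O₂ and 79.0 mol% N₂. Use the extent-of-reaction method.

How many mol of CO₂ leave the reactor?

Stoichiometric O₂ = 5 × 158 = 790 mol; O₂ fed = 790 × 1.583 = 1251 mol.
N₂ fed = 1251 × 79/21 = 4705 mol.
Fuel reacted = 0.884 × 158 → ξ = 139.7 mol.
Outlet (n = n₀ + ν ξ):
  C₃H₈: 158 − 1(139.7) = 18.33
  O₂: 1251 − 5(139.7) = 552.2
  N₂: 4705 (inert)
  CO₂: 0 + 3(139.7) = 419
  H₂O: 0 + 4(139.7) = 558.7

419 mol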